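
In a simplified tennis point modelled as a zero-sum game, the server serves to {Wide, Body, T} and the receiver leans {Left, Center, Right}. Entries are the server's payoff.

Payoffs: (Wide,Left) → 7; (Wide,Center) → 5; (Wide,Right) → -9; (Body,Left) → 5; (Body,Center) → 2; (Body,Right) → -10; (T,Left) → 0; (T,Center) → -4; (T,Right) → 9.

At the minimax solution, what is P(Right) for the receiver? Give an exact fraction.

Row minima: Wide → -9, Body → -10, T → -4; maximin = -4.
Column maxima: Left → 7, Center → 5, Right → 9; minimax = 5.
-4 ≠ 5, so there is no saddle point; optimal play is mixed.
Body is strictly dominated by Wide, so the server never plays it.
Left is strictly dominated by Center (it gives the server strictly more in every row), so the receiver never plays it.
On the remaining 2×2 (Wide, T vs Center, Right):
Let the server play Wide with probability p. Expected payoff against Center: 5p + (-4)(1−p) = 9p − 4; against Right: (-9)p + 9(1−p) = −18p + 9.
Setting these equal: 9p − 4 = −18p + 9 ⇒ 27p = 13 ⇒ p = 13/27, and the value is (9)·(13/27) − 4 = 1/3.
For the receiver: with q = P(Center), equating Wide's and T's payoffs gives 14q − 9 = −13q + 9 ⇒ q = 2/3.

1/3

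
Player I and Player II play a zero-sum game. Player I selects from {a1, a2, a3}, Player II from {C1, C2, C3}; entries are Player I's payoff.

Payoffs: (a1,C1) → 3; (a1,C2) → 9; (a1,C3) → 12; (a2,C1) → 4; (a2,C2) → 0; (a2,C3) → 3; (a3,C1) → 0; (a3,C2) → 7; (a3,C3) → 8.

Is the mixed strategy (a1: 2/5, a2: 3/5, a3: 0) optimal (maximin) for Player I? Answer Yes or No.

Yes

Against C1 this mix gives (2/5)·3 + (3/5)·4 = 18/5.
Against C2 this mix gives (2/5)·9 + (3/5)·0 = 18/5.
Against C3 this mix gives (2/5)·12 + (3/5)·3 = 33/5.
All of Player II's active replies (C1, C2) yield 18/5, and no column does worse for Player I. The mix makes Player II indifferent and guarantees 18/5, so it is optimal.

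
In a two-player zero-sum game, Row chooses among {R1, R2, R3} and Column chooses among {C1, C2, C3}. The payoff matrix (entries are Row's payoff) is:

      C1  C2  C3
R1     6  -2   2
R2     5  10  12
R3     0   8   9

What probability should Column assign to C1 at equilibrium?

Row minima: R1 → -2, R2 → 5, R3 → 0; maximin = 5.
Column maxima: C1 → 6, C2 → 10, C3 → 12; minimax = 6.
5 ≠ 6, so there is no saddle point; optimal play is mixed.
R3 is strictly dominated by R2, so Row never plays it.
C3 is strictly dominated by C2 (it gives Row strictly more in every row), so Column never plays it.
On the remaining 2×2 (R1, R2 vs C1, C2):
Let Row play R1 with probability p. Expected payoff against C1: 6p + 5(1−p) = p + 5; against C2: (-2)p + 10(1−p) = −12p + 10.
Setting these equal: p + 5 = −12p + 10 ⇒ 13p = 5 ⇒ p = 5/13, and the value is (1)·(5/13) + 5 = 70/13.
For Column: with q = P(C1), equating R1's and R2's payoffs gives 8q − 2 = −5q + 10 ⇒ q = 12/13.

12/13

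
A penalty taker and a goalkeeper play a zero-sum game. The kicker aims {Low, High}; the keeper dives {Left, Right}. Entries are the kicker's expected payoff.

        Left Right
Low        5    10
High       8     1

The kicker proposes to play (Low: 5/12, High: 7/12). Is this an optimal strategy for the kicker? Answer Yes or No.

No

Against Left this mix gives (5/12)·5 + (7/12)·8 = 27/4.
Against Right this mix gives (5/12)·10 + (7/12)·1 = 19/4.
The keeper will play Right, holding the kicker to 19/4. Shifting weight toward the row that does better against Right would raise this floor (the equalizing mix achieves 25/4 against both Right and Left), so the proposed strategy is not optimal.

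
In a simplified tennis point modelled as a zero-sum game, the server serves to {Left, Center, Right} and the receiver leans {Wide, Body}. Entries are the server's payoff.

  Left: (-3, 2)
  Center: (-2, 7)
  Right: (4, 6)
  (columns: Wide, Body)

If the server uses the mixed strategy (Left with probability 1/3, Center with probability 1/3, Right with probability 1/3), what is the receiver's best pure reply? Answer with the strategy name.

Wide

If the receiver plays Wide, the server's expected payoff is (1/3)·(-3) + (1/3)·(-2) + (1/3)·4 = -1/3.
If the receiver plays Body, the server's expected payoff is (1/3)·2 + (1/3)·7 + (1/3)·6 = 5.
The receiver minimizes the server's payoff; the smallest is -1/3, so the best response is Wide.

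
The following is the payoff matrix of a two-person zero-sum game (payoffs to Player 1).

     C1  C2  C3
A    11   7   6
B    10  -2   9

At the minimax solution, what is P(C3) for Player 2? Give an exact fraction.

3/4

Row minima: A → 6, B → -2; maximin = 6.
Column maxima: C1 → 11, C2 → 7, C3 → 9; minimax = 7.
6 ≠ 7, so there is no saddle point; optimal play is mixed.
C1 is strictly dominated by C2 (it gives Player 1 strictly more in every row), so Player 2 never plays it.
On the remaining 2×2 (A, B vs C2, C3):
Let Player 1 play A with probability p. Expected payoff against C2: 7p + (-2)(1−p) = 9p − 2; against C3: 6p + 9(1−p) = −3p + 9.
Setting these equal: 9p − 2 = −3p + 9 ⇒ 12p = 11 ⇒ p = 11/12, and the value is (9)·(11/12) − 2 = 25/4.
For Player 2: with q = P(C2), equating A's and B's payoffs gives q + 6 = −11q + 9 ⇒ q = 1/4.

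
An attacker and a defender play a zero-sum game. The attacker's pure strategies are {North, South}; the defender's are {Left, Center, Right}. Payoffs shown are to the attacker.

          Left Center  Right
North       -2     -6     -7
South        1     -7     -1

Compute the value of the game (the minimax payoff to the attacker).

-43/7

Row minima: North → -7, South → -7; maximin = -7.
Column maxima: Left → 1, Center → -6, Right → -1; minimax = -6.
-7 ≠ -6, so there is no saddle point; optimal play is mixed.
Left is strictly dominated by Center (it gives the attacker strictly more in every row), so the defender never plays it.
On the remaining 2×2 (North, South vs Center, Right):
Let the attacker play North with probability p. Expected payoff against Center: (-6)p + (-7)(1−p) = p − 7; against Right: (-7)p + (-1)(1−p) = −6p − 1.
Setting these equal: p − 7 = −6p − 1 ⇒ 7p = 6 ⇒ p = 6/7, and the value is (1)·(6/7) − 7 = -43/7.
For the defender: with q = P(Center), equating North's and South's payoffs gives q − 7 = −6q − 1 ⇒ q = 6/7.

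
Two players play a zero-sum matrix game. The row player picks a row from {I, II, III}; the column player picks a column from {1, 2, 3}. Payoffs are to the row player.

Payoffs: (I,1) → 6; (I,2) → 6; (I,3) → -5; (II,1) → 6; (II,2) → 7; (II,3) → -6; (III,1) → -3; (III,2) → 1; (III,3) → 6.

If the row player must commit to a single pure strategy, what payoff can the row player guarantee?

-3

Row minima: I → -5, II → -6, III → -3.
The best of these is -3.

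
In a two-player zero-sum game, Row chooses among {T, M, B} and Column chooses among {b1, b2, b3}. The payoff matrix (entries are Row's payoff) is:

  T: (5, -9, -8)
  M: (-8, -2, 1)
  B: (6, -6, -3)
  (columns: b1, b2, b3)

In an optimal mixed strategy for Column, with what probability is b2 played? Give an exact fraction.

Row minima: T → -9, M → -8, B → -6; maximin = -6.
Column maxima: b1 → 6, b2 → -2, b3 → 1; minimax = -2.
-6 ≠ -2, so there is no saddle point; optimal play is mixed.
T is strictly dominated by B, so Row never plays it.
b3 is strictly dominated by b2 (it gives Row strictly more in every row), so Column never plays it.
On the remaining 2×2 (M, B vs b1, b2):
Let Row play M with probability p. Expected payoff against b1: (-8)p + 6(1−p) = −14p + 6; against b2: (-2)p + (-6)(1−p) = 4p − 6.
Setting these equal: −14p + 6 = 4p − 6 ⇒ −18p = -12 ⇒ p = 2/3, and the value is (-14)·(2/3) + 6 = -10/3.
For Column: with q = P(b1), equating M's and B's payoffs gives −6q − 2 = 12q − 6 ⇒ q = 2/9.

7/9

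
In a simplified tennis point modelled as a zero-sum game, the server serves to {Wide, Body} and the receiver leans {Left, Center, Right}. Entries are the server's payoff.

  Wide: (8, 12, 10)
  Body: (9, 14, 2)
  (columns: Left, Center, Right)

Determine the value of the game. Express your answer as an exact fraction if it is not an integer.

74/9

Row minima: Wide → 8, Body → 2; maximin = 8.
Column maxima: Left → 9, Center → 14, Right → 10; minimax = 9.
8 ≠ 9, so there is no saddle point; optimal play is mixed.
Center is strictly dominated by Left (it gives the server strictly more in every row), so the receiver never plays it.
On the remaining 2×2 (Wide, Body vs Left, Right):
Let the server play Wide with probability p. Expected payoff against Left: 8p + 9(1−p) = −p + 9; against Right: 10p + 2(1−p) = 8p + 2.
Setting these equal: −p + 9 = 8p + 2 ⇒ −9p = -7 ⇒ p = 7/9, and the value is (-1)·(7/9) + 9 = 74/9.
For the receiver: with q = P(Left), equating Wide's and Body's payoffs gives −2q + 10 = 7q + 2 ⇒ q = 8/9.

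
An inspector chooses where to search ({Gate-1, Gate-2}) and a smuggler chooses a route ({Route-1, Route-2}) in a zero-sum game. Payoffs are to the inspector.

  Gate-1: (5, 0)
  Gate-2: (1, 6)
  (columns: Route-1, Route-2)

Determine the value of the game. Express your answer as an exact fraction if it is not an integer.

Row minima: Gate-1 → 0, Gate-2 → 1; maximin = 1.
Column maxima: Route-1 → 5, Route-2 → 6; minimax = 5.
1 ≠ 5, so there is no saddle point; optimal play is mixed.
Let the inspector play Gate-1 with probability p. Expected payoff against Route-1: 5p + 1(1−p) = 4p + 1; against Route-2: 0p + 6(1−p) = −6p + 6.
Setting these equal: 4p + 1 = −6p + 6 ⇒ 10p = 5 ⇒ p = 1/2, and the value is (4)·(1/2) + 1 = 3.
For the smuggler: with q = P(Route-1), equating Gate-1's and Gate-2's payoffs gives 5q = −5q + 6 ⇒ q = 3/5.

3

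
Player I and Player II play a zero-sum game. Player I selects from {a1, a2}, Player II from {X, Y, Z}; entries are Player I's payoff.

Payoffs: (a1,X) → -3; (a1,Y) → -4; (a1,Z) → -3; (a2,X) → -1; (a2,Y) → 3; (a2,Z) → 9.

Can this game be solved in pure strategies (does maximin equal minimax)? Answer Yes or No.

Row minima: a1 → -4, a2 → -1; maximin = -1.
Column maxima: X → -1, Y → 3, Z → 9; minimax = -1.
maximin = minimax = -1, so a saddle point exists.

Yes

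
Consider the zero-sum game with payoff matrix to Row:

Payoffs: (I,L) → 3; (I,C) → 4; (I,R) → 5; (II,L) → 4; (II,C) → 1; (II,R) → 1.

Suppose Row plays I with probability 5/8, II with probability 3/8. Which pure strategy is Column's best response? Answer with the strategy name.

C

If Column plays L, Row's expected payoff is (5/8)·3 + (3/8)·4 = 27/8.
If Column plays C, Row's expected payoff is (5/8)·4 + (3/8)·1 = 23/8.
If Column plays R, Row's expected payoff is (5/8)·5 + (3/8)·1 = 7/2.
Column minimizes Row's payoff; the smallest is 23/8, so the best response is C.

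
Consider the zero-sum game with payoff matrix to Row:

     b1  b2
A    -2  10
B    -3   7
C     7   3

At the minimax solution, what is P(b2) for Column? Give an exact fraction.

9/16

Row minima: A → -2, B → -3, C → 3; maximin = 3.
Column maxima: b1 → 7, b2 → 10; minimax = 7.
3 ≠ 7, so there is no saddle point; optimal play is mixed.
B is strictly dominated by A, so Row never plays it.
On the remaining 2×2 (A, C vs b1, b2):
Let Row play A with probability p. Expected payoff against b1: (-2)p + 7(1−p) = −9p + 7; against b2: 10p + 3(1−p) = 7p + 3.
Setting these equal: −9p + 7 = 7p + 3 ⇒ −16p = -4 ⇒ p = 1/4, and the value is (-9)·(1/4) + 7 = 19/4.
For Column: with q = P(b1), equating A's and C's payoffs gives −12q + 10 = 4q + 3 ⇒ q = 7/16.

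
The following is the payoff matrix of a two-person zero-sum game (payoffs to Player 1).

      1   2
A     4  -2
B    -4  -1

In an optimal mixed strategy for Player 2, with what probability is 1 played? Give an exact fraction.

1/9

Row minima: A → -2, B → -4; maximin = -2.
Column maxima: 1 → 4, 2 → -1; minimax = -1.
-2 ≠ -1, so there is no saddle point; optimal play is mixed.
Let Player 1 play A with probability p. Expected payoff against 1: 4p + (-4)(1−p) = 8p − 4; against 2: (-2)p + (-1)(1−p) = −p − 1.
Setting these equal: 8p − 4 = −p − 1 ⇒ 9p = 3 ⇒ p = 1/3, and the value is (8)·(1/3) − 4 = -4/3.
For Player 2: with q = P(1), equating A's and B's payoffs gives 6q − 2 = −3q − 1 ⇒ q = 1/9.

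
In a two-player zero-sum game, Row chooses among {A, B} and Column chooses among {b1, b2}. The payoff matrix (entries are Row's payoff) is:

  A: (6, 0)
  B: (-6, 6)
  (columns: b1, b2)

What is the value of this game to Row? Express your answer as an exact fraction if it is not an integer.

Row minima: A → 0, B → -6; maximin = 0.
Column maxima: b1 → 6, b2 → 6; minimax = 6.
0 ≠ 6, so there is no saddle point; optimal play is mixed.
Let Row play A with probability p. Expected payoff against b1: 6p + (-6)(1−p) = 12p − 6; against b2: 0p + 6(1−p) = −6p + 6.
Setting these equal: 12p − 6 = −6p + 6 ⇒ 18p = 12 ⇒ p = 2/3, and the value is (12)·(2/3) − 6 = 2.
For Column: with q = P(b1), equating A's and B's payoffs gives 6q = −12q + 6 ⇒ q = 1/3.

2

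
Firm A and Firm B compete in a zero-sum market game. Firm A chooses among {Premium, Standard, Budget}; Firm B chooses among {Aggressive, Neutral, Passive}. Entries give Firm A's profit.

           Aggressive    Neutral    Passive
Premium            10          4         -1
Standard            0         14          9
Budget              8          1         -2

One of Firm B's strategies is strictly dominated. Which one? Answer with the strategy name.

Passive holds Firm A's payoff strictly below Neutral in every row: -1 < 4, 9 < 14, -2 < 1.
So Neutral is strictly dominated for Firm B.

Neutral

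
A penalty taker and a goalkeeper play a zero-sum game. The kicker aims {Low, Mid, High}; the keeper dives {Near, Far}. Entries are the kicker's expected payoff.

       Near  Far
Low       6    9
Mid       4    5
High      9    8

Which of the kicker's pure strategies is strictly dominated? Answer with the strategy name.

Low gives a strictly higher payoff than Mid against every column: 6 > 4, 9 > 5.
So Mid is strictly dominated and the kicker never plays it.

Mid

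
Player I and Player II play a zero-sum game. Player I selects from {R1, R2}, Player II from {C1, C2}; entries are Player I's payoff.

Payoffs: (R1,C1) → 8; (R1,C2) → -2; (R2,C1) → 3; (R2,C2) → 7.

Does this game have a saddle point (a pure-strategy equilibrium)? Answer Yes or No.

No

Row minima: R1 → -2, R2 → 3; maximin = 3.
Column maxima: C1 → 8, C2 → 7; minimax = 7.
3 ≠ 7, so no pure-strategy equilibrium exists.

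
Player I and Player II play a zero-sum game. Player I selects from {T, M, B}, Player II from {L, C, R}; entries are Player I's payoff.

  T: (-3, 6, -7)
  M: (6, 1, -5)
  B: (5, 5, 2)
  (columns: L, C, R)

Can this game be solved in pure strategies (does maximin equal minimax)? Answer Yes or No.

Row minima: T → -7, M → -5, B → 2; maximin = 2.
Column maxima: L → 6, C → 6, R → 2; minimax = 2.
maximin = minimax = 2, so a saddle point exists.

Yes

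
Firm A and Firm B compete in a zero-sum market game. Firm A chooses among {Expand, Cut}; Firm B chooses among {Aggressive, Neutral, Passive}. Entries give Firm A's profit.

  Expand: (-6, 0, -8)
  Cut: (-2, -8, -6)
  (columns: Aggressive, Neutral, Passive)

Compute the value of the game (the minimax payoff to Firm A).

Row minima: Expand → -8, Cut → -8; maximin = -8.
Column maxima: Aggressive → -2, Neutral → 0, Passive → -6; minimax = -6.
-8 ≠ -6, so there is no saddle point; optimal play is mixed.
Aggressive is strictly dominated by Passive (it gives Firm A strictly more in every row), so Firm B never plays it.
On the remaining 2×2 (Expand, Cut vs Neutral, Passive):
Let Firm A play Expand with probability p. Expected payoff against Neutral: 0p + (-8)(1−p) = 8p − 8; against Passive: (-8)p + (-6)(1−p) = −2p − 6.
Setting these equal: 8p − 8 = −2p − 6 ⇒ 10p = 2 ⇒ p = 1/5, and the value is (8)·(1/5) − 8 = -32/5.
For Firm B: with q = P(Neutral), equating Expand's and Cut's payoffs gives 8q − 8 = −2q − 6 ⇒ q = 1/5.

-32/5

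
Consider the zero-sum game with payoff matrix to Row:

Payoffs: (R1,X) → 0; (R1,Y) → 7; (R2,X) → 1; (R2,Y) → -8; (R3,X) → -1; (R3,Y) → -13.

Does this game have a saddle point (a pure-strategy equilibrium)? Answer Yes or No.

Row minima: R1 → 0, R2 → -8, R3 → -13; maximin = 0.
Column maxima: X → 1, Y → 7; minimax = 1.
0 ≠ 1, so no pure-strategy equilibrium exists.

No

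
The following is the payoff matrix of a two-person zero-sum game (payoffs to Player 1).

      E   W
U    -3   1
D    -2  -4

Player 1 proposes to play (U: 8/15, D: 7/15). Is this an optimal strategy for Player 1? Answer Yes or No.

No

Against E this mix gives (8/15)·(-3) + (7/15)·(-2) = -38/15.
Against W this mix gives (8/15)·1 + (7/15)·(-4) = -4/3.
Player 2 will play E, holding Player 1 to -38/15. Shifting weight toward the row that does better against E would raise this floor (the equalizing mix achieves -7/3 against both E and W), so the proposed strategy is not optimal.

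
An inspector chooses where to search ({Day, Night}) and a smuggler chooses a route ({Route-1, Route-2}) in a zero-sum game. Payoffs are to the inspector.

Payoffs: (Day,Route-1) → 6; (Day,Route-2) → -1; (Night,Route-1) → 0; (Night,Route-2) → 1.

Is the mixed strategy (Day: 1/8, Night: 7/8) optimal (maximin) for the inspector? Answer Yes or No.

Yes

Against Route-1 this mix gives (1/8)·6 + (7/8)·0 = 3/4.
Against Route-2 this mix gives (1/8)·(-1) + (7/8)·1 = 3/4.
All of the smuggler's active replies (Route-1, Route-2) yield 3/4, and no column does worse for the inspector. The mix makes the smuggler indifferent and guarantees 3/4, so it is optimal.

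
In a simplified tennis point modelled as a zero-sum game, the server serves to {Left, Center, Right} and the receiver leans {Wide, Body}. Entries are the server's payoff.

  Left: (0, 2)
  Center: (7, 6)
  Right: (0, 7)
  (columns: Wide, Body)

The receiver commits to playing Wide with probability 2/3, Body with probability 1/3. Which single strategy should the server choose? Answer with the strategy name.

Center

Expected payoff of Left: (2/3)·0 + (1/3)·2 = 2/3.
Expected payoff of Center: (2/3)·7 + (1/3)·6 = 20/3.
Expected payoff of Right: (2/3)·0 + (1/3)·7 = 7/3.
The largest is 20/3, so the server's best response is Center.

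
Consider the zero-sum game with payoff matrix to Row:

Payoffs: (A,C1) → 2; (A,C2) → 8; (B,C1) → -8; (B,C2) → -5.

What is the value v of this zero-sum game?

2

Row minima: A → 2, B → -8; maximin = 2.
Column maxima: C1 → 2, C2 → 8; minimax = 2.
Since maximin = minimax = 2, there is a saddle point and the value is 2.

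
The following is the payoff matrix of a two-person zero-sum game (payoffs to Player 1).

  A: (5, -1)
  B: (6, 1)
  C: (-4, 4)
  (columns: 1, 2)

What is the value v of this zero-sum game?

28/13

Row minima: A → -1, B → 1, C → -4; maximin = 1.
Column maxima: 1 → 6, 2 → 4; minimax = 4.
1 ≠ 4, so there is no saddle point; optimal play is mixed.
A is strictly dominated by B, so Player 1 never plays it.
On the remaining 2×2 (B, C vs 1, 2):
Let Player 1 play B with probability p. Expected payoff against 1: 6p + (-4)(1−p) = 10p − 4; against 2: 1p + 4(1−p) = −3p + 4.
Setting these equal: 10p − 4 = −3p + 4 ⇒ 13p = 8 ⇒ p = 8/13, and the value is (10)·(8/13) − 4 = 28/13.
For Player 2: with q = P(1), equating B's and C's payoffs gives 5q + 1 = −8q + 4 ⇒ q = 3/13.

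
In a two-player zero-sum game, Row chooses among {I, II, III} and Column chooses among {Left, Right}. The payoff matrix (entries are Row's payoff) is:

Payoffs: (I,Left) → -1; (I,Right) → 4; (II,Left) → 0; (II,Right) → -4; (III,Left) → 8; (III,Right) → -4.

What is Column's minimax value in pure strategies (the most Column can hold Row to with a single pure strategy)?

4

Column maxima: Left → 8, Right → 4.
The smallest of these is 4.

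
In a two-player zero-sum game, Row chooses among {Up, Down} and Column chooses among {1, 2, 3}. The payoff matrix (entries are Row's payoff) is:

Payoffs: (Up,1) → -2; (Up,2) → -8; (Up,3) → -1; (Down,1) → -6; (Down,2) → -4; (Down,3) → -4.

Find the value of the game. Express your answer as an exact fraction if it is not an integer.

Row minima: Up → -8, Down → -6; maximin = -6.
Column maxima: 1 → -2, 2 → -4, 3 → -1; minimax = -4.
-6 ≠ -4, so there is no saddle point; optimal play is mixed.
3 is strictly dominated by 1 (it gives Row strictly more in every row), so Column never plays it.
On the remaining 2×2 (Up, Down vs 1, 2):
Let Row play Up with probability p. Expected payoff against 1: (-2)p + (-6)(1−p) = 4p − 6; against 2: (-8)p + (-4)(1−p) = −4p − 4.
Setting these equal: 4p − 6 = −4p − 4 ⇒ 8p = 2 ⇒ p = 1/4, and the value is (4)·(1/4) − 6 = -5.
For Column: with q = P(1), equating Up's and Down's payoffs gives 6q − 8 = −2q − 4 ⇒ q = 1/2.

-5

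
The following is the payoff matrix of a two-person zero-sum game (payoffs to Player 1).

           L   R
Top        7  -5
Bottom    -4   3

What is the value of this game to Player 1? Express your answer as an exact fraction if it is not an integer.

1/19

Row minima: Top → -5, Bottom → -4; maximin = -4.
Column maxima: L → 7, R → 3; minimax = 3.
-4 ≠ 3, so there is no saddle point; optimal play is mixed.
Let Player 1 play Top with probability p. Expected payoff against L: 7p + (-4)(1−p) = 11p − 4; against R: (-5)p + 3(1−p) = −8p + 3.
Setting these equal: 11p − 4 = −8p + 3 ⇒ 19p = 7 ⇒ p = 7/19, and the value is (11)·(7/19) − 4 = 1/19.
For Player 2: with q = P(L), equating Top's and Bottom's payoffs gives 12q − 5 = −7q + 3 ⇒ q = 8/19.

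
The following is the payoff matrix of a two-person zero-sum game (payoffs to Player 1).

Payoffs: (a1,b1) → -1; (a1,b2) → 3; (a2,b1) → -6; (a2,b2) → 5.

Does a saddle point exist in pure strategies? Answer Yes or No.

Yes

Row minima: a1 → -1, a2 → -6; maximin = -1.
Column maxima: b1 → -1, b2 → 5; minimax = -1.
maximin = minimax = -1, so a saddle point exists.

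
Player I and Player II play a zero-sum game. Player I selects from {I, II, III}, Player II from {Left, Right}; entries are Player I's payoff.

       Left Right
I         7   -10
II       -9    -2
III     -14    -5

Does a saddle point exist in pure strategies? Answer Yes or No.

No

Row minima: I → -10, II → -9, III → -14; maximin = -9.
Column maxima: Left → 7, Right → -2; minimax = -2.
-9 ≠ -2, so no pure-strategy equilibrium exists.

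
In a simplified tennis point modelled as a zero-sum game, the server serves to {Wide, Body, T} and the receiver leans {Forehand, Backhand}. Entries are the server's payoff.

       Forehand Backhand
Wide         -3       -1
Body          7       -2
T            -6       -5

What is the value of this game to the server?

-13/11

Row minima: Wide → -3, Body → -2, T → -6; maximin = -2.
Column maxima: Forehand → 7, Backhand → -1; minimax = -1.
-2 ≠ -1, so there is no saddle point; optimal play is mixed.
T is strictly dominated by Wide, so the server never plays it.
On the remaining 2×2 (Wide, Body vs Forehand, Backhand):
Let the server play Wide with probability p. Expected payoff against Forehand: (-3)p + 7(1−p) = −10p + 7; against Backhand: (-1)p + (-2)(1−p) = p − 2.
Setting these equal: −10p + 7 = p − 2 ⇒ −11p = -9 ⇒ p = 9/11, and the value is (-10)·(9/11) + 7 = -13/11.
For the receiver: with q = P(Forehand), equating Wide's and Body's payoffs gives −2q − 1 = 9q − 2 ⇒ q = 1/11.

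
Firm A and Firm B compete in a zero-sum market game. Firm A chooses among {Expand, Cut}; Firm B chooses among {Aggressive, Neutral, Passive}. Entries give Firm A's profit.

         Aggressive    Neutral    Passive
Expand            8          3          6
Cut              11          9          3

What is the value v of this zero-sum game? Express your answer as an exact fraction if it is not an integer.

Row minima: Expand → 3, Cut → 3; maximin = 3.
Column maxima: Aggressive → 11, Neutral → 9, Passive → 6; minimax = 6.
3 ≠ 6, so there is no saddle point; optimal play is mixed.
Aggressive is strictly dominated by Neutral (it gives Firm A strictly more in every row), so Firm B never plays it.
On the remaining 2×2 (Expand, Cut vs Neutral, Passive):
Let Firm A play Expand with probability p. Expected payoff against Neutral: 3p + 9(1−p) = −6p + 9; against Passive: 6p + 3(1−p) = 3p + 3.
Setting these equal: −6p + 9 = 3p + 3 ⇒ −9p = -6 ⇒ p = 2/3, and the value is (-6)·(2/3) + 9 = 5.
For Firm B: with q = P(Neutral), equating Expand's and Cut's payoffs gives −3q + 6 = 6q + 3 ⇒ q = 1/3.

5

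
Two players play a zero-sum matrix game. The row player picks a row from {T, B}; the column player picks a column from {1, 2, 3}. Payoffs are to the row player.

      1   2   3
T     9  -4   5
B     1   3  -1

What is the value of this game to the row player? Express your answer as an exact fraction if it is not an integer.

11/13

Row minima: T → -4, B → -1; maximin = -1.
Column maxima: 1 → 9, 2 → 3, 3 → 5; minimax = 3.
-1 ≠ 3, so there is no saddle point; optimal play is mixed.
1 is strictly dominated by 3 (it gives the row player strictly more in every row), so the column player never plays it.
On the remaining 2×2 (T, B vs 2, 3):
Let the row player play T with probability p. Expected payoff against 2: (-4)p + 3(1−p) = −7p + 3; against 3: 5p + (-1)(1−p) = 6p − 1.
Setting these equal: −7p + 3 = 6p − 1 ⇒ −13p = -4 ⇒ p = 4/13, and the value is (-7)·(4/13) + 3 = 11/13.
For the column player: with q = P(2), equating T's and B's payoffs gives −9q + 5 = 4q − 1 ⇒ q = 6/13.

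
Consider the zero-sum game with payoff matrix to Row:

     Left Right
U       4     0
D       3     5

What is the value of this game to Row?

Row minima: U → 0, D → 3; maximin = 3.
Column maxima: Left → 4, Right → 5; minimax = 4.
3 ≠ 4, so there is no saddle point; optimal play is mixed.
Let Row play U with probability p. Expected payoff against Left: 4p + 3(1−p) = p + 3; against Right: 0p + 5(1−p) = −5p + 5.
Setting these equal: p + 3 = −5p + 5 ⇒ 6p = 2 ⇒ p = 1/3, and the value is (1)·(1/3) + 3 = 10/3.
For Column: with q = P(Left), equating U's and D's payoffs gives 4q = −2q + 5 ⇒ q = 5/6.

10/3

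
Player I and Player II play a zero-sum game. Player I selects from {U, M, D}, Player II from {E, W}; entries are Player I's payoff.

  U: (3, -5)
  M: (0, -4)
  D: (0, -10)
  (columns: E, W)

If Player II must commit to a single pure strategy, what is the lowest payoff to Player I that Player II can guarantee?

Column maxima: E → 3, W → -4.
The smallest of these is -4.

-4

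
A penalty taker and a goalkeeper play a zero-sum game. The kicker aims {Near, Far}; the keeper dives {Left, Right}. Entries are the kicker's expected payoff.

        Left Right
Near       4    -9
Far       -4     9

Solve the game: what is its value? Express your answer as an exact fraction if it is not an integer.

0

Row minima: Near → -9, Far → -4; maximin = -4.
Column maxima: Left → 4, Right → 9; minimax = 4.
-4 ≠ 4, so there is no saddle point; optimal play is mixed.
Let the kicker play Near with probability p. Expected payoff against Left: 4p + (-4)(1−p) = 8p − 4; against Right: (-9)p + 9(1−p) = −18p + 9.
Setting these equal: 8p − 4 = −18p + 9 ⇒ 26p = 13 ⇒ p = 1/2, and the value is (8)·(1/2) − 4 = 0.
For the keeper: with q = P(Left), equating Near's and Far's payoffs gives 13q − 9 = −13q + 9 ⇒ q = 9/13.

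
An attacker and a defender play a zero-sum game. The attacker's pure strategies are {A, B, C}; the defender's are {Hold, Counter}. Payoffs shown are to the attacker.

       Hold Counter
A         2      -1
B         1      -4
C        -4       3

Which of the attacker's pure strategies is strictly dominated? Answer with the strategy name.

A gives a strictly higher payoff than B against every column: 2 > 1, -1 > -4.
So B is strictly dominated and the attacker never plays it.

B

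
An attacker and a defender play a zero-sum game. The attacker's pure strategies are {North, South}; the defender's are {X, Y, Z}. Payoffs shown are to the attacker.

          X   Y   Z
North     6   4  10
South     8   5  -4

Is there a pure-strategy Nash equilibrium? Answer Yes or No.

No

Row minima: North → 4, South → -4; maximin = 4.
Column maxima: X → 8, Y → 5, Z → 10; minimax = 5.
4 ≠ 5, so no pure-strategy equilibrium exists.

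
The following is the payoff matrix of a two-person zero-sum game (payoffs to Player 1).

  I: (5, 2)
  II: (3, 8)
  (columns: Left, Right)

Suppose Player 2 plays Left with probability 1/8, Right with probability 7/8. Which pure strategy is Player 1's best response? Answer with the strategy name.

Expected payoff of I: (1/8)·5 + (7/8)·2 = 19/8.
Expected payoff of II: (1/8)·3 + (7/8)·8 = 59/8.
The largest is 59/8, so Player 1's best response is II.

II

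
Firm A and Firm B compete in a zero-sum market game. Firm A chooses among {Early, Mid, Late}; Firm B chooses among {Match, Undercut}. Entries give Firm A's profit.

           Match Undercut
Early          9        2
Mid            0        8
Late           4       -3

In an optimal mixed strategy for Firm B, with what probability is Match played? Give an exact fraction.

Row minima: Early → 2, Mid → 0, Late → -3; maximin = 2.
Column maxima: Match → 9, Undercut → 8; minimax = 8.
2 ≠ 8, so there is no saddle point; optimal play is mixed.
Late is strictly dominated by Early, so Firm A never plays it.
On the remaining 2×2 (Early, Mid vs Match, Undercut):
Let Firm A play Early with probability p. Expected payoff against Match: 9p + 0(1−p) = 9p; against Undercut: 2p + 8(1−p) = −6p + 8.
Setting these equal: 9p = −6p + 8 ⇒ 15p = 8 ⇒ p = 8/15, and the value is (9)·(8/15) = 24/5.
For Firm B: with q = P(Match), equating Early's and Mid's payoffs gives 7q + 2 = −8q + 8 ⇒ q = 2/5.

2/5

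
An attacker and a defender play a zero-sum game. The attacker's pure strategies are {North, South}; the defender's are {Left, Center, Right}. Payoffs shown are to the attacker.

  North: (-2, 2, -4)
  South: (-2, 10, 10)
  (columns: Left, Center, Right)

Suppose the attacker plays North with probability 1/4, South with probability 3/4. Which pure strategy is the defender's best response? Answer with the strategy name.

If the defender plays Left, the attacker's expected payoff is (1/4)·(-2) + (3/4)·(-2) = -2.
If the defender plays Center, the attacker's expected payoff is (1/4)·2 + (3/4)·10 = 8.
If the defender plays Right, the attacker's expected payoff is (1/4)·(-4) + (3/4)·10 = 13/2.
The defender minimizes the attacker's payoff; the smallest is -2, so the best response is Left.

Left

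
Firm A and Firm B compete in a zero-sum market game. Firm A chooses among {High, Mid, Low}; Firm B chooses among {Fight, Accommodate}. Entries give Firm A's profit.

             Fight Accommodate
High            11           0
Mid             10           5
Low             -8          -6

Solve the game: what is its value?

Row minima: High → 0, Mid → 5, Low → -8; maximin = 5.
Column maxima: Fight → 11, Accommodate → 5; minimax = 5.
Since maximin = minimax = 5, there is a saddle point and the value is 5.

5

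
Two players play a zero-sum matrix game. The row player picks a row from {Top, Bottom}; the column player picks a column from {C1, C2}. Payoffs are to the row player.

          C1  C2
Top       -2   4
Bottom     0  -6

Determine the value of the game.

Row minima: Top → -2, Bottom → -6; maximin = -2.
Column maxima: C1 → 0, C2 → 4; minimax = 0.
-2 ≠ 0, so there is no saddle point; optimal play is mixed.
Let the row player play Top with probability p. Expected payoff against C1: (-2)p + 0(1−p) = −2p; against C2: 4p + (-6)(1−p) = 10p − 6.
Setting these equal: −2p = 10p − 6 ⇒ −12p = -6 ⇒ p = 1/2, and the value is (-2)·(1/2) = -1.
For the column player: with q = P(C1), equating Top's and Bottom's payoffs gives −6q + 4 = 6q − 6 ⇒ q = 5/6.

-1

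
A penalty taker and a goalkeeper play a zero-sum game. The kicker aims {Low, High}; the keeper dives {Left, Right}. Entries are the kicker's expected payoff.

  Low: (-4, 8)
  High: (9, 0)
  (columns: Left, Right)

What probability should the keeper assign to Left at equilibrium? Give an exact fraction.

8/21

Row minima: Low → -4, High → 0; maximin = 0.
Column maxima: Left → 9, Right → 8; minimax = 8.
0 ≠ 8, so there is no saddle point; optimal play is mixed.
Let the kicker play Low with probability p. Expected payoff against Left: (-4)p + 9(1−p) = −13p + 9; against Right: 8p + 0(1−p) = 8p.
Setting these equal: −13p + 9 = 8p ⇒ −21p = -9 ⇒ p = 3/7, and the value is (-13)·(3/7) + 9 = 24/7.
For the keeper: with q = P(Left), equating Low's and High's payoffs gives −12q + 8 = 9q ⇒ q = 8/21.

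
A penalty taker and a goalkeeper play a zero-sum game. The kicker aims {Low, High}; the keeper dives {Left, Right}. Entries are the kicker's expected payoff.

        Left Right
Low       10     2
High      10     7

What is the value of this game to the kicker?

7

Row minima: Low → 2, High → 7; maximin = 7.
Column maxima: Left → 10, Right → 7; minimax = 7.
Since maximin = minimax = 7, there is a saddle point and the value is 7.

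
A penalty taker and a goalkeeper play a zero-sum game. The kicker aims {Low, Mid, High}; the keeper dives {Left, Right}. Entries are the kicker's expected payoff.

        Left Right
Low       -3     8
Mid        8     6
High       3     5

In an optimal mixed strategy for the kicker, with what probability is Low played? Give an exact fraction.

Row minima: Low → -3, Mid → 6, High → 3; maximin = 6.
Column maxima: Left → 8, Right → 8; minimax = 8.
6 ≠ 8, so there is no saddle point; optimal play is mixed.
High is strictly dominated by Mid, so the kicker never plays it.
On the remaining 2×2 (Low, Mid vs Left, Right):
Let the kicker play Low with probability p. Expected payoff against Left: (-3)p + 8(1−p) = −11p + 8; against Right: 8p + 6(1−p) = 2p + 6.
Setting these equal: −11p + 8 = 2p + 6 ⇒ −13p = -2 ⇒ p = 2/13, and the value is (-11)·(2/13) + 8 = 82/13.
For the keeper: with q = P(Left), equating Low's and Mid's payoffs gives −11q + 8 = 2q + 6 ⇒ q = 2/13.

2/13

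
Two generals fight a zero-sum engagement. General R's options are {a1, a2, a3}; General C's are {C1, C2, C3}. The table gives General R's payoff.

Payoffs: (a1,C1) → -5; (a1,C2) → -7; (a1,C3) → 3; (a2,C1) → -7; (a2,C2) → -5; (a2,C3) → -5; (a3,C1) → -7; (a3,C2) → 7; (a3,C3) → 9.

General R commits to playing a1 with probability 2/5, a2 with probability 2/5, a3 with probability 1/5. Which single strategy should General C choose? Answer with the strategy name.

If General C plays C1, General R's expected payoff is (2/5)·(-5) + (2/5)·(-7) + (1/5)·(-7) = -31/5.
If General C plays C2, General R's expected payoff is (2/5)·(-7) + (2/5)·(-5) + (1/5)·7 = -17/5.
If General C plays C3, General R's expected payoff is (2/5)·3 + (2/5)·(-5) + (1/5)·9 = 1.
General C minimizes General R's payoff; the smallest is -31/5, so the best response is C1.

C1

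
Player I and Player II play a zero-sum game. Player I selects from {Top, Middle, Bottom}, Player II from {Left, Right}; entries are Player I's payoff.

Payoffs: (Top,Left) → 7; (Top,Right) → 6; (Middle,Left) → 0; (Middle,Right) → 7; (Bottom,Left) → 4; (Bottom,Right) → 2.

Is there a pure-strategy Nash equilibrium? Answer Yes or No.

Row minima: Top → 6, Middle → 0, Bottom → 2; maximin = 6.
Column maxima: Left → 7, Right → 7; minimax = 7.
6 ≠ 7, so no pure-strategy equilibrium exists.

No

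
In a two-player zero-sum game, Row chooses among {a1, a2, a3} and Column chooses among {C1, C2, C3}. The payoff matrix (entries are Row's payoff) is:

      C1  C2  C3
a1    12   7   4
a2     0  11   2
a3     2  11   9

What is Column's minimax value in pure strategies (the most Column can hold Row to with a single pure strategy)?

Column maxima: C1 → 12, C2 → 11, C3 → 9.
The smallest of these is 9.

9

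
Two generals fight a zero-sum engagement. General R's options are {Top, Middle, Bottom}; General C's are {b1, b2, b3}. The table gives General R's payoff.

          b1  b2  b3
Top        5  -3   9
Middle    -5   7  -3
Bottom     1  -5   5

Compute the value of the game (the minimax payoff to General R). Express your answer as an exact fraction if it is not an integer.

1

Row minima: Top → -3, Middle → -5, Bottom → -5; maximin = -3.
Column maxima: b1 → 5, b2 → 7, b3 → 9; minimax = 5.
-3 ≠ 5, so there is no saddle point; optimal play is mixed.
Bottom is strictly dominated by Top, so General R never plays it.
b3 is strictly dominated by b1 (it gives General R strictly more in every row), so General C never plays it.
On the remaining 2×2 (Top, Middle vs b1, b2):
Let General R play Top with probability p. Expected payoff against b1: 5p + (-5)(1−p) = 10p − 5; against b2: (-3)p + 7(1−p) = −10p + 7.
Setting these equal: 10p − 5 = −10p + 7 ⇒ 20p = 12 ⇒ p = 3/5, and the value is (10)·(3/5) − 5 = 1.
For General C: with q = P(b1), equating Top's and Middle's payoffs gives 8q − 3 = −12q + 7 ⇒ q = 1/2.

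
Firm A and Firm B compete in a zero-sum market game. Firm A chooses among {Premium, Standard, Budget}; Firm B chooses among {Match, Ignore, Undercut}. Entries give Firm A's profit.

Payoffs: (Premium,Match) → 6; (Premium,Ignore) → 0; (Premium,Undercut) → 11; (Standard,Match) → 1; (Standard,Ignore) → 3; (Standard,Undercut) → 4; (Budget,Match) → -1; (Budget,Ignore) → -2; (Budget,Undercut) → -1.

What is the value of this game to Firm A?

Row minima: Premium → 0, Standard → 1, Budget → -2; maximin = 1.
Column maxima: Match → 6, Ignore → 3, Undercut → 11; minimax = 3.
1 ≠ 3, so there is no saddle point; optimal play is mixed.
Budget is strictly dominated by Premium, so Firm A never plays it.
With Budget eliminated, Undercut is strictly dominated by Match (it gives Firm A strictly more in every remaining row), so Firm B never plays it.
On the remaining 2×2 (Premium, Standard vs Match, Ignore):
Let Firm A play Premium with probability p. Expected payoff against Match: 6p + 1(1−p) = 5p + 1; against Ignore: 0p + 3(1−p) = −3p + 3.
Setting these equal: 5p + 1 = −3p + 3 ⇒ 8p = 2 ⇒ p = 1/4, and the value is (5)·(1/4) + 1 = 9/4.
For Firm B: with q = P(Match), equating Premium's and Standard's payoffs gives 6q = −2q + 3 ⇒ q = 3/8.

9/4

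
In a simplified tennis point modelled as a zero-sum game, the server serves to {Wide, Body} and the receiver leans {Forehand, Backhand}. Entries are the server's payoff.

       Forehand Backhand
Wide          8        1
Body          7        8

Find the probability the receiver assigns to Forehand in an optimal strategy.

Row minima: Wide → 1, Body → 7; maximin = 7.
Column maxima: Forehand → 8, Backhand → 8; minimax = 8.
7 ≠ 8, so there is no saddle point; optimal play is mixed.
Let the server play Wide with probability p. Expected payoff against Forehand: 8p + 7(1−p) = p + 7; against Backhand: 1p + 8(1−p) = −7p + 8.
Setting these equal: p + 7 = −7p + 8 ⇒ 8p = 1 ⇒ p = 1/8, and the value is (1)·(1/8) + 7 = 57/8.
For the receiver: with q = P(Forehand), equating Wide's and Body's payoffs gives 7q + 1 = −q + 8 ⇒ q = 7/8.

7/8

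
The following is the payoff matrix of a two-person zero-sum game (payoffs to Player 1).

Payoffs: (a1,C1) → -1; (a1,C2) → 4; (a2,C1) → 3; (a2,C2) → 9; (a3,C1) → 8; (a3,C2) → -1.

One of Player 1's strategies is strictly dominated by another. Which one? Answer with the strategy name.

a2 gives a strictly higher payoff than a1 against every column: 3 > -1, 9 > 4.
So a1 is strictly dominated and Player 1 never plays it.

a1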